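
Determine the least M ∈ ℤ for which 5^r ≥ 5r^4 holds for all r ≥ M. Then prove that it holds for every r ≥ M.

At r = 4: 625 < 1280, so the inequality fails and M ≥ 5. We prove 5^r ≥ 5r^4 for all r ≥ 5.
For the base case r = 5: 5^r = 3125 and 5r^4 = 3125, so 3125 ≥ 3125.
Inductive step: suppose the statement holds for some p ≥ 5, so 5^p ≥ 5p^4.
Then 5^(p + 1) = 5·(5^p) ≥ 5·(5p^4).
Also, for p ≥ 5 we have 5·(5p^4) ≥ 5(p+1)^4, since 5 ≥ (1 + 1/p)^4 for all p ≥ 5.
Combining, 5^(p + 1) ≥ 5(p+1)^4.
By the principle of mathematical induction, the result holds for all r ≥ 5.
Hence the smallest such M is 5.

M = 5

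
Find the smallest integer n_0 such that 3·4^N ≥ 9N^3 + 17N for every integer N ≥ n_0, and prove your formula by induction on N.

n_0 = 4

At N = 3: 192 < 294, so the inequality fails and n_0 ≥ 4. We prove 3·4^N ≥ 9N^3 + 17N for all N ≥ 4.
Base step (N = 4): 3·4^N = 768 and 9N^3 + 17N = 644, so 768 ≥ 644.
For the inductive step, assume it holds for an arbitrary k ≥ 4, so 3·4^k ≥ 9k^3 + 17k.
Then 3·4^(k + 1) = 4·(3·4^k) ≥ 4·(9k^3 + 17k).
Also, for k ≥ 4 we have 4·(9k^3 + 17k) ≥ 9(k+1)^3 + 17(k+1), since 4·(9k^3 + 17k) − (9(k+1)^3 + 17(k+1)) = 27k^3 - 27k^2 + 24k - 26, which is nonnegative for all k ≥ 4.
Combining, 3·4^(k + 1) ≥ 9(k+1)^3 + 17(k+1).
By the principle of mathematical induction, the result holds for all N ≥ 4.
Hence the smallest such n_0 is 4.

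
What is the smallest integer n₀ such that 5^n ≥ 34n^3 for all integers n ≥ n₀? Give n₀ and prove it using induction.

n₀ = 6

At n = 5: 3125 < 4250, so the inequality fails and n₀ ≥ 6. We prove 5^n ≥ 34n^3 for all n ≥ 6.
Base step (n = 6): 5^n = 15625 and 34n^3 = 7344, so 15625 ≥ 7344.
Inductive step: assume the claim holds for n = i, so 5^i ≥ 34i^3.
Then 5^(i + 1) = 5·(5^i) ≥ 5·(34i^3).
Also, for i ≥ 6 we have 5·(34i^3) ≥ 34(i+1)^3, since 5 ≥ (1 + 1/i)^3 for all i ≥ 6.
Combining, 5^(i + 1) ≥ 34(i+1)^3.
By the principle of mathematical induction, the result holds for all n ≥ 6.
Hence the smallest such n₀ is 6.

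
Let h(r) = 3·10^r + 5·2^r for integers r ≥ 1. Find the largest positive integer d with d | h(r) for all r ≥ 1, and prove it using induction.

Computing the first values: h(1) = 40 and h(2) = 320; gcd(40, 320) = 40, so d ≤ 40.
We prove 40 | 3·10^r + 5·2^r for all r ≥ 1 by induction on r.
When r = 1: h(1) = 40 = 40·(1), so 40 | h(1).
Inductive step: assume the claim holds for r = k, i.e. 40 | h(k). Then
h(k+1) − 10·h(k) = (3·10^(k+1) + 5·2^(k+1)) − 10·(3·10^k + 5·2^k) = (5)·2^k·(2 − 10) = (-40)·2^k. Since 40 | h(k) by the inductive hypothesis, 40 | 10·h(k); and 40 | -40 since -40 = 40·-1. Therefore 40 | h(k+1).
Hence, by induction on r, the claim holds for every r ≥ 1.
Therefore the largest such d is 40.

d = 40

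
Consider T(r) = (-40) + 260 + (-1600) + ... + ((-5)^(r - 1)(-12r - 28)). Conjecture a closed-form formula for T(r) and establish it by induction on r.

T(r) = (-5)^r(2r + 5) - 5

We claim T(r) = (-5)^r(2r + 5) - 5 for all r ≥ 1.
When r = 1: T(1) = -40, and the closed form gives -40. They agree.
Inductive step: suppose the statement holds for some k ≥ 1, so T(k) = (-5)^k(2k + 5) - 5.
Then T(k+1) = T(k) + ((-5)^k(-12k - 40)) = ((-5)^k(2k + 5) - 5) + ((-5)^k(-12k - 40)).
Simplifying, T(k+1) = -10(-5)^k·k - 35(-5)^k - 5 = (-5)^(k+1)(2(k+1) + 5) - 5,
which is the closed form with r = k+1.
By the principle of mathematical induction, the result holds for all r ≥ 1.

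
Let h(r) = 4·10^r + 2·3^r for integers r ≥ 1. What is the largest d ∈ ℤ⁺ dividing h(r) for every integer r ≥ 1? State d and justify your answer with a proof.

Computing the first values: h(1) = 46 and h(2) = 418; gcd(46, 418) = 2, so d ≤ 2.
We prove 2 | 4·10^r + 2·3^r for all r ≥ 1 by induction on r.
When r = 1: h(1) = 46 = 2·(23), so 2 | h(1).
For the inductive step, assume it holds for an arbitrary m ≥ 1, i.e. 2 | h(m). Then
h(m+1) − 10·h(m) = (4·10^(m+1) + 2·3^(m+1)) − 10·(4·10^m + 2·3^m) = (2)·3^m·(3 − 10) = (-14)·3^m. Since 2 | h(m) by the inductive hypothesis, 2 | 10·h(m); and 2 | -14 since -14 = 2·-7. Therefore 2 | h(m+1).
This completes the induction.
Therefore the largest such d is 2.

d = 2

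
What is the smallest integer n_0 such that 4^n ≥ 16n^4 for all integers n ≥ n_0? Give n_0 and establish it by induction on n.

At n = 7: 16384 < 38416, so the inequality fails and n_0 ≥ 8. We prove 4^n ≥ 16n^4 for all n ≥ 8.
Base case (n = 8): 4^n = 65536 and 16n^4 = 65536, so 65536 ≥ 65536.
For the inductive step, assume it holds for an arbitrary p ≥ 8, so 4^p ≥ 16p^4.
Then 4^(p + 1) = 4·(4^p) ≥ 4·(16p^4).
Also, for p ≥ 8 we have 4·(16p^4) ≥ 16(p+1)^4, since 4 ≥ (1 + 1/p)^4 for all p ≥ 8.
Combining, 4^(p + 1) ≥ 16(p+1)^4.
Hence, by induction on n, the claim holds for every n ≥ 8.
Hence the smallest such n_0 is 8.

n_0 = 8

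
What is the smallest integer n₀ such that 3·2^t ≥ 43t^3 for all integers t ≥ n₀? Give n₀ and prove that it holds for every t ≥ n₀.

n₀ = 16

At t = 15: 98304 < 145125, so the inequality fails and n₀ ≥ 16. We prove 3·2^t ≥ 43t^3 for all t ≥ 16.
For the base case t = 16: 3·2^t = 196608 and 43t^3 = 176128, so 196608 ≥ 176128.
Inductive step: suppose the statement holds for some m ≥ 16, so 3·2^m ≥ 43m^3.
Then 3·2^(m + 1) = 2·(3·2^m) ≥ 2·(43m^3).
Also, for m ≥ 16 we have 2·(43m^3) ≥ 43(m+1)^3, since 2 ≥ (1 + 1/m)^3 for all m ≥ 16.
Combining, 3·2^(m + 1) ≥ 43(m+1)^3.
By induction, the statement is established for all t ≥ 16.
Hence the smallest such n₀ is 16.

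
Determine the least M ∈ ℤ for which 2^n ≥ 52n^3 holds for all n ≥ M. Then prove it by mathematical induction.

M = 19

At n = 18: 262144 < 303264, so the inequality fails and M ≥ 19. We prove 2^n ≥ 52n^3 for all n ≥ 19.
Base case (n = 19): 2^n = 524288 and 52n^3 = 356668, so 524288 ≥ 356668.
Suppose the result is true for n = i, so 2^i ≥ 52i^3.
Then 2^(i + 1) = 2·(2^i) ≥ 2·(52i^3).
Also, for i ≥ 19 we have 2·(52i^3) ≥ 52(i+1)^3, since 2 ≥ (1 + 1/i)^3 for all i ≥ 19.
Combining, 2^(i + 1) ≥ 52(i+1)^3.
This completes the induction.
Hence the smallest such M is 19.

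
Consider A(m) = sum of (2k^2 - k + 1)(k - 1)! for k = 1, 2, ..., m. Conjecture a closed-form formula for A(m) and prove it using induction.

We claim A(m) = (2m + 1)m! - 1 for all m ≥ 1.
Base case (m = 1): A(1) = 2, and the closed form gives 2. They agree.
For the inductive step, assume it holds for an arbitrary k ≥ 1, so A(k) = (2k + 1)k! - 1.
Then A(k+1) = A(k) + ((2k^2 + 3k + 2)k!) = ((2k + 1)k! - 1) + ((2k^2 + 3k + 2)k!).
Simplifying, A(k+1) = (2(k+1) + 1)(k+1)! - 1,
which is the closed form with m = k+1.
Hence, by induction on m, the claim holds for every m ≥ 1.

A(m) = (2m + 1)m! - 1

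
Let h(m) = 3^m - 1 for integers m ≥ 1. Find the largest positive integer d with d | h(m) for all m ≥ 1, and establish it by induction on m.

d = 2

Computing the first values: h(1) = 2 and h(2) = 8; gcd(2, 8) = 2, so d ≤ 2.
We prove 2 | 3^m - 1 for all m ≥ 1 by induction on m.
Base step (m = 1): h(1) = 2 = 2·(1), so 2 | h(1).
Inductive step: assume the claim holds for m = j, i.e. 2 | h(j). Then
3^{j+1} − 1^{j+1} = 3·3^j − 1·1^j = 3·(3^j − 1^j) + (2)·1^j. The first term is divisible by 2 by the inductive hypothesis, and the second term (2)·1^j is divisible by 2 since 2 | 2. Hence 2 | h(j+1).
Hence, by induction on m, the claim holds for every m ≥ 1.
Therefore the largest such d is 2.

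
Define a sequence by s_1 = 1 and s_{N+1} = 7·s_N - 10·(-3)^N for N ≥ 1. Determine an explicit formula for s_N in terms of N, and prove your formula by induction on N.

s_N = (-3)^N + 4·7^(N - 1)

Computing the first terms: s_1 = 1, s_2 = 37, s_3 = 169. This suggests s_N = (-3)^N + 4·7^(N - 1).
When N = 1: the formula gives 1 = 1 = s_1.
Inductive step: suppose the statement holds for some r ≥ 1, so s_r = (-3)^r + 4·7^(r - 1).
Then s_{r+1} = 7·s_r - 10·(-3)^r = 7·((-3)^r + 4·7^(r - 1)) - 10·(-3)^r = (-3)^(r + 1) + 4·7^r = (-3)^(r+1) + 4·7^((r+1) - 1),
which is the claimed formula at N = r+1.
By induction, the statement is established for all N ≥ 1.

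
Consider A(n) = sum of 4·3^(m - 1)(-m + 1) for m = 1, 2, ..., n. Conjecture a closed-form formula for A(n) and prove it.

We claim A(n) = 3^n(-2n + 3) - 3 for all n ≥ 1.
For the base case n = 1: A(1) = 0, and the closed form gives 0. They agree.
Inductive step: suppose the statement holds for some m ≥ 1, so A(m) = 3^m(-2m + 3) - 3.
Then A(m+1) = A(m) + (-4·3^m·m) = (3^m(-2m + 3) - 3) + (-4·3^m·m).
Simplifying, A(m+1) = -6·3^m·m + 3·3^m - 3 = 3^(m+1)(-2(m+1) + 3) - 3,
which is the closed form with n = m+1.
By the principle of mathematical induction, the result holds for all n ≥ 1.

A(n) = 3^n(-2n + 3) - 3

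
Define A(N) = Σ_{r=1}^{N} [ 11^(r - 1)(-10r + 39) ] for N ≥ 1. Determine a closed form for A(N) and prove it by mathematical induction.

We claim A(N) = 11^N(-N + 4) - 4 for all N ≥ 1.
Base case (N = 1): A(1) = 29, and the closed form gives 29. They agree.
For the inductive step, assume it holds for an arbitrary r ≥ 1, so A(r) = 11^r(-r + 4) - 4.
Then A(r+1) = A(r) + (11^r(-10r + 29)) = (11^r(-r + 4) - 4) + (11^r(-10r + 29)).
Simplifying, A(r+1) = -11·11^r·r + 33·11^r - 4 = 11^(r+1)(-(r+1) + 4) - 4,
which is the closed form with N = r+1.
By induction, the statement is established for all N ≥ 1.

A(N) = 11^N(-N + 4) - 4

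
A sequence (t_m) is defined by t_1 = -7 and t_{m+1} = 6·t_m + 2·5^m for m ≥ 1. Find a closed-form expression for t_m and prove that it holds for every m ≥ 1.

t_m = -2·5^m + 3·6^(m - 1)

Computing the first terms: t_1 = -7, t_2 = -32, t_3 = -142. This suggests t_m = -2·5^m + 3·6^(m - 1).
Base step (m = 1): the formula gives -7 = -7 = t_1.
Inductive step: suppose the statement holds for some i ≥ 1, so t_i = -2·5^i + 3·6^(i - 1).
Then t_{i+1} = 6·t_i + 2·5^i = 6·(-2·5^i + 3·6^(i - 1)) + 2·5^i = -2·5^(i + 1) + 3·6^i = -2·5^(i+1) + 3·6^((i+1) - 1),
which is the claimed formula at m = i+1.
By induction, the statement is established for all m ≥ 1.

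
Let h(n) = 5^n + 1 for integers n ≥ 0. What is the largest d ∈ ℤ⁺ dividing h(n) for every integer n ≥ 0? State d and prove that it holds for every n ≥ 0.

Computing the first values: h(0) = 2 and h(1) = 6; gcd(2, 6) = 2, so d ≤ 2.
We prove 2 | 5^n + 1 for all n ≥ 0 by induction on n.
When n = 0: h(0) = 2 = 2·(1), so 2 | h(0).
Suppose the result is true for n = m, i.e. 2 | h(m). Then
h(m+1) = 5^(m+1) + 1 = 5·(5^m + 1) - 4 = 5·h(m) - 4. The first term is divisible by 2 by the inductive hypothesis, and -4 is divisible by 2. Hence 2 | h(m+1).
Hence, by induction on n, the claim holds for every n ≥ 0.
Therefore the largest such d is 2.

d = 2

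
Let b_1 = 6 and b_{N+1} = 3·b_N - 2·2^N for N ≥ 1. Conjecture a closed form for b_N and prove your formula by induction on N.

b_N = 2^(N + 1) + 2·3^(N - 1)

Computing the first terms: b_1 = 6, b_2 = 14, b_3 = 34. This suggests b_N = 2^(N + 1) + 2·3^(N - 1).
For the base case N = 1: the formula gives 6 = 6 = b_1.
For the inductive step, assume it holds for an arbitrary j ≥ 1, so b_j = 2^(j + 1) + 2·3^(j - 1).
Then b_{j+1} = 3·b_j - 2·2^j = 3·(2^(j + 1) + 2·3^(j - 1)) - 2·2^j = 2^(j + 2) + 2·3^j = 2^((j+1) + 1) + 2·3^((j+1) - 1),
which is the claimed formula at N = j+1.
By the principle of mathematical induction, the result holds for all N ≥ 1.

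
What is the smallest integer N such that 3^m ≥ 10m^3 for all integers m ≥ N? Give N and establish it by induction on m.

At m = 7: 2187 < 3430, so the inequality fails and N ≥ 8. We prove 3^m ≥ 10m^3 for all m ≥ 8.
Base step (m = 8): 3^m = 6561 and 10m^3 = 5120, so 6561 ≥ 5120.
Inductive step: suppose the statement holds for some j ≥ 8, so 3^j ≥ 10j^3.
Then 3^(j + 1) = 3·(3^j) ≥ 3·(10j^3).
Also, for j ≥ 8 we have 3·(10j^3) ≥ 10(j+1)^3, since 3 ≥ (1 + 1/j)^3 for all j ≥ 8.
Combining, 3^(j + 1) ≥ 10(j+1)^3.
This completes the induction.
Hence the smallest such N is 8.

N = 8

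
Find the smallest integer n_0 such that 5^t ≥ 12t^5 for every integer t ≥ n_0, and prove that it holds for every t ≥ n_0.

n_0 = 9

At t = 8: 390625 < 393216, so the inequality fails and n_0 ≥ 9. We prove 5^t ≥ 12t^5 for all t ≥ 9.
For the base case t = 9: 5^t = 1953125 and 12t^5 = 708588, so 1953125 ≥ 708588.
Inductive step: assume the claim holds for t = p, so 5^p ≥ 12p^5.
Then 5^(p + 1) = 5·(5^p) ≥ 5·(12p^5).
Also, for p ≥ 9 we have 5·(12p^5) ≥ 12(p+1)^5, since 5 ≥ (1 + 1/p)^5 for all p ≥ 9.
Combining, 5^(p + 1) ≥ 12(p+1)^5.
By induction, the statement is established for all t ≥ 9.
Hence the smallest such n_0 is 9.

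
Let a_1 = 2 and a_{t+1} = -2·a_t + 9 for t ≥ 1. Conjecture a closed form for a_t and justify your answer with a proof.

Computing the first terms: a_1 = 2, a_2 = 5, a_3 = -1. This suggests a_t = -(-2)^(t - 1) + 3.
Base step (t = 1): the formula gives 2 = 2 = a_1.
Inductive step: suppose the statement holds for some k ≥ 1, so a_k = -(-2)^(k - 1) + 3.
Then a_{k+1} = -2·a_k + 9 = -2·(-(-2)^(k - 1) + 3) + 9 = -(-2)^k + 3 = -(-2)^((k+1) - 1) + 3,
which is the claimed formula at t = k+1.
By the principle of mathematical induction, the result holds for all t ≥ 1.

a_t = -(-2)^(t - 1) + 3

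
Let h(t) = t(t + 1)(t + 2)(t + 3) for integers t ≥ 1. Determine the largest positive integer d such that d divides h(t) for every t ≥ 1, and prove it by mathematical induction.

d = 24

Computing the first values: h(1) = 24 and h(2) = 120; gcd(24, 120) = 24, so d ≤ 24.
We prove 24 | t(t + 1)(t + 2)(t + 3) for all t ≥ 1 by induction on t.
When t = 1: h(1) = 24 = 24·(1), so 24 | h(1).
Suppose the result is true for t = j, i.e. 24 | h(j). Then
h(j+1) − h(j) = (j+1)·(j+2)·(j+3)·(j+4) − j·(j+1)·(j+2)·(j+3) = (j+1)·(j+2)·(j+3)·[(j+4) − j] = 4·(j+1)·(j+2)·(j+3). The product of 3 consecutive integers is divisible by (3)! = 6, so h(j+1) − h(j) is divisible by 4·6 = 24. By the inductive hypothesis 24 | h(j), hence 24 | h(j+1).
By the principle of mathematical induction, the result holds for all t ≥ 1.
Therefore the largest such d is 24.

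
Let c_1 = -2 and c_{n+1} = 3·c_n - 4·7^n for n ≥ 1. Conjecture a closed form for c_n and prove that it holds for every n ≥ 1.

Computing the first terms: c_1 = -2, c_2 = -34, c_3 = -298. This suggests c_n = 5·3^(n - 1) - 7^n.
For the base case n = 1: the formula gives -2 = -2 = c_1.
Suppose the result is true for n = i, so c_i = 5·3^(i - 1) - 7^i.
Then c_{i+1} = 3·c_i - 4·7^i = 3·(5·3^(i - 1) - 7^i) - 4·7^i = 5·3^i - 7^(i + 1) = 5·3^((i+1) - 1) - 7^(i+1),
which is the claimed formula at n = i+1.
By induction, the statement is established for all n ≥ 1.

c_n = 5·3^(n - 1) - 7^n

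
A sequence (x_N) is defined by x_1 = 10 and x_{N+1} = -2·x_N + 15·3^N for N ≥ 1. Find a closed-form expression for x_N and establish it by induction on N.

x_N = (-2)^(N - 1) + 3^(N + 1)

Computing the first terms: x_1 = 10, x_2 = 25, x_3 = 85. This suggests x_N = (-2)^(N - 1) + 3^(N + 1).
Base case (N = 1): the formula gives 10 = 10 = x_1.
Suppose the result is true for N = m, so x_m = (-2)^(m - 1) + 3^(m + 1).
Then x_{m+1} = -2·x_m + 15·3^m = -2·((-2)^(m - 1) + 3^(m + 1)) + 15·3^m = (-2)^m + 3^(m + 2) = (-2)^((m+1) - 1) + 3^((m+1) + 1),
which is the claimed formula at N = m+1.
By induction, the statement is established for all N ≥ 1.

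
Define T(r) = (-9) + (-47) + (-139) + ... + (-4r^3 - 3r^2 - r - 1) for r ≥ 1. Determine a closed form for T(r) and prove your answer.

We claim T(r) = -r(r + 2)(r^2 + r + 1) for all r ≥ 1.
Base case (r = 1): T(1) = -9, and the closed form gives -9. They agree.
Inductive step: suppose the statement holds for some i ≥ 1, so T(i) = i(-i^3 - 3i^2 - 3i - 2).
Then T(i+1) = T(i) + (-4i^3 - 15i^2 - 19i - 9) = (i(-i^3 - 3i^2 - 3i - 2)) + (-4i^3 - 15i^2 - 19i - 9).
Simplifying, T(i+1) = -(i + 1)(i + 3)(i^2 + 3i + 3) = -(i+1)((i+1) + 2)((i+1)^2 + (i+1) + 1),
which is the closed form with r = i+1.
By induction, the statement is established for all r ≥ 1.

T(r) = -r(r + 2)(r^2 + r + 1)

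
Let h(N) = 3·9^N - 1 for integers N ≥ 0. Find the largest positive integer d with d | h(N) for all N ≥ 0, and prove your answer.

d = 2

Computing the first values: h(0) = 2 and h(1) = 26; gcd(2, 26) = 2, so d ≤ 2.
We prove 2 | 3·9^N - 1 for all N ≥ 0 by induction on N.
For the base case N = 0: h(0) = 2 = 2·(1), so 2 | h(0).
For the inductive step, assume it holds for an arbitrary k ≥ 0, i.e. 2 | h(k). Then
h(k+1) = 3·9^(k+1) - 1 = 9·(3·9^k - 1) + 8 = 9·h(k) + 8. The first term is divisible by 2 by the inductive hypothesis, and 8 is divisible by 2. Hence 2 | h(k+1).
By the principle of mathematical induction, the result holds for all N ≥ 0.
Therefore the largest such d is 2.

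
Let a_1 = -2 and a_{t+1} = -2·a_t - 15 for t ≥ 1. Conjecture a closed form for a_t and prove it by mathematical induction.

a_t = 3(-2)^(t - 1) - 5

Computing the first terms: a_1 = -2, a_2 = -11, a_3 = 7. This suggests a_t = 3(-2)^(t - 1) - 5.
Base step (t = 1): the formula gives -2 = -2 = a_1.
For the inductive step, assume it holds for an arbitrary k ≥ 1, so a_k = 3(-2)^(k - 1) - 5.
Then a_{k+1} = -2·a_k - 15 = -2·(3(-2)^(k - 1) - 5) - 15 = 3(-2)^k - 5 = 3(-2)^((k+1) - 1) - 5,
which is the claimed formula at t = k+1.
By induction, the statement is established for all t ≥ 1.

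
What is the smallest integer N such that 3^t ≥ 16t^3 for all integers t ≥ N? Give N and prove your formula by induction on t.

N = 9

At t = 8: 6561 < 8192, so the inequality fails and N ≥ 9. We prove 3^t ≥ 16t^3 for all t ≥ 9.
Base step (t = 9): 3^t = 19683 and 16t^3 = 11664, so 19683 ≥ 11664.
Suppose the result is true for t = i, so 3^i ≥ 16i^3.
Then 3^(i + 1) = 3·(3^i) ≥ 3·(16i^3).
Also, for i ≥ 9 we have 3·(16i^3) ≥ 16(i+1)^3, since 3 ≥ (1 + 1/i)^3 for all i ≥ 9.
Combining, 3^(i + 1) ≥ 16(i+1)^3.
By the principle of mathematical induction, the result holds for all t ≥ 9.
Hence the smallest such N is 9.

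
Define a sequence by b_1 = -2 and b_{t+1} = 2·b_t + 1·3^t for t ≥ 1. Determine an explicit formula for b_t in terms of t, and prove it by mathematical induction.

b_t = -5·2^(t - 1) + 3^t

Computing the first terms: b_1 = -2, b_2 = -1, b_3 = 7. This suggests b_t = -5·2^(t - 1) + 3^t.
Base step (t = 1): the formula gives -2 = -2 = b_1.
Inductive step: assume the claim holds for t = i, so b_i = -5·2^(i - 1) + 3^i.
Then b_{i+1} = 2·b_i + 1·3^i = 2·(-5·2^(i - 1) + 3^i) + 1·3^i = -5·2^i + 3^(i + 1) = -5·2^((i+1) - 1) + 3^(i+1),
which is the claimed formula at t = i+1.
This completes the induction.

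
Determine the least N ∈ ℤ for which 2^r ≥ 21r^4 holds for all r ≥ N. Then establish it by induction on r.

N = 23

At r = 22: 4194304 < 4919376, so the inequality fails and N ≥ 23. We prove 2^r ≥ 21r^4 for all r ≥ 23.
Base case (r = 23): 2^r = 8388608 and 21r^4 = 5876661, so 8388608 ≥ 5876661.
For the inductive step, assume it holds for an arbitrary j ≥ 23, so 2^j ≥ 21j^4.
Then 2^(j + 1) = 2·(2^j) ≥ 2·(21j^4).
Also, for j ≥ 23 we have 2·(21j^4) ≥ 21(j+1)^4, since 2 ≥ (1 + 1/j)^4 for all j ≥ 23.
Combining, 2^(j + 1) ≥ 21(j+1)^4.
By induction, the statement is established for all r ≥ 23.
Hence the smallest such N is 23.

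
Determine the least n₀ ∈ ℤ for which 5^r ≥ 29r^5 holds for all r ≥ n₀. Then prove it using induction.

At r = 8: 390625 < 950272, so the inequality fails and n₀ ≥ 9. We prove 5^r ≥ 29r^5 for all r ≥ 9.
For the base case r = 9: 5^r = 1953125 and 29r^5 = 1712421, so 1953125 ≥ 1712421.
Suppose the result is true for r = k, so 5^k ≥ 29k^5.
Then 5^(k + 1) = 5·(5^k) ≥ 5·(29k^5).
Also, for k ≥ 9 we have 5·(29k^5) ≥ 29(k+1)^5, since 5 ≥ (1 + 1/k)^5 for all k ≥ 9.
Combining, 5^(k + 1) ≥ 29(k+1)^5.
By induction, the statement is established for all r ≥ 9.
Hence the smallest such n₀ is 9.

n₀ = 9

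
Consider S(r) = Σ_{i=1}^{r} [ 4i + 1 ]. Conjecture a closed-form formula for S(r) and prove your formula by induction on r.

We claim S(r) = r(2r + 3) for all r ≥ 1.
Base case (r = 1): S(1) = 5, and the closed form gives 5. They agree.
Inductive step: suppose the statement holds for some i ≥ 1, so S(i) = i(2i + 3).
Then S(i+1) = S(i) + (4i + 5) = (i(2i + 3)) + (4i + 5).
Simplifying, S(i+1) = (i + 1)(2i + 5) = (i+1)(2(i+1) + 3),
which is the closed form with r = i+1.
This completes the induction.

S(r) = r(2r + 3)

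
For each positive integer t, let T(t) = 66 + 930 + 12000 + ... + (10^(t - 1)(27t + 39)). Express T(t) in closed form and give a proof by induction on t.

We claim T(t) = 10^t(3t + 4) - 4 for all t ≥ 1.
When t = 1: T(1) = 66, and the closed form gives 66. They agree.
Suppose the result is true for t = m, so T(m) = 10^m(3m + 4) - 4.
Then T(m+1) = T(m) + (10^m(27m + 66)) = (10^m(3m + 4) - 4) + (10^m(27m + 66)).
Simplifying, T(m+1) = 30·10^m·m + 70·10^m - 4 = 10^(m+1)(3(m+1) + 4) - 4,
which is the closed form with t = m+1.
Hence, by induction on t, the claim holds for every t ≥ 1.

T(t) = 10^t(3t + 4) - 4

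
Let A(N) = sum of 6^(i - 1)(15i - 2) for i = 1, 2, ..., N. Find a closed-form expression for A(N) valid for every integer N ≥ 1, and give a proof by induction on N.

We claim A(N) = 6^N(3N - 1) + 1 for all N ≥ 1.
Base case (N = 1): A(1) = 13, and the closed form gives 13. They agree.
Inductive step: suppose the statement holds for some i ≥ 1, so A(i) = 6^i(3i - 1) + 1.
Then A(i+1) = A(i) + (6^i(15i + 13)) = (6^i(3i - 1) + 1) + (6^i(15i + 13)).
Simplifying, A(i+1) = 18·6^i·i + 12·6^i + 1 = 6^(i+1)(3(i+1) - 1) + 1,
which is the closed form with N = i+1.
This completes the induction.

A(N) = 6^N(3N - 1) + 1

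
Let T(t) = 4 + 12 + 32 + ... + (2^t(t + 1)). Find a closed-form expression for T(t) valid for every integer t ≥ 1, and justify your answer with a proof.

We claim T(t) = 2^(t + 1)t for all t ≥ 1.
Base case (t = 1): T(1) = 4, and the closed form gives 4. They agree.
For the inductive step, assume it holds for an arbitrary k ≥ 1, so T(k) = 2^(k + 1)k.
Then T(k+1) = T(k) + (2^(k + 1)(k + 2)) = (2^(k + 1)k) + (2^(k + 1)(k + 2)).
Simplifying, T(k+1) = 2^(k + 2)(k + 1) = 2^((k+1) + 1)(k+1),
which is the closed form with t = k+1.
Hence, by induction on t, the claim holds for every t ≥ 1.

T(t) = 2^(t + 1)t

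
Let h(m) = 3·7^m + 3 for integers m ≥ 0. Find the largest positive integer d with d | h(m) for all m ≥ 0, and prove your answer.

Computing the first values: h(0) = 6 and h(1) = 24; gcd(6, 24) = 6, so d ≤ 6.
We prove 6 | 3·7^m + 3 for all m ≥ 0 by induction on m.
Base case (m = 0): h(0) = 6 = 6·(1), so 6 | h(0).
Inductive step: assume the claim holds for m = j, i.e. 6 | h(j). Then
h(j+1) = 3·7^(j+1) + 3 = 7·(3·7^j + 3) - 18 = 7·h(j) - 18. The first term is divisible by 6 by the inductive hypothesis, and -18 is divisible by 6. Hence 6 | h(j+1).
Hence, by induction on m, the claim holds for every m ≥ 0.
Therefore the largest such d is 6.

d = 6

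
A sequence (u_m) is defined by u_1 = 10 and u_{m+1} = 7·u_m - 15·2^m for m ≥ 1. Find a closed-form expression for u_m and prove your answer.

u_m = 3·2^m + 4·7^(m - 1)

Computing the first terms: u_1 = 10, u_2 = 40, u_3 = 220. This suggests u_m = 3·2^m + 4·7^(m - 1).
When m = 1: the formula gives 10 = 10 = u_1.
Inductive step: assume the claim holds for m = j, so u_j = 3·2^j + 4·7^(j - 1).
Then u_{j+1} = 7·u_j - 15·2^j = 7·(3·2^j + 4·7^(j - 1)) - 15·2^j = 3·2^(j + 1) + 4·7^j = 3·2^(j+1) + 4·7^((j+1) - 1),
which is the claimed formula at m = j+1.
Hence, by induction on m, the claim holds for every m ≥ 1.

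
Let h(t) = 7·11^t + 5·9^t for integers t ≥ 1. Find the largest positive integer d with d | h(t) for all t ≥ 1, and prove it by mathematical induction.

d = 2

Computing the first values: h(1) = 122 and h(2) = 1252; gcd(122, 1252) = 2, so d ≤ 2.
We prove 2 | 7·11^t + 5·9^t for all t ≥ 1 by induction on t.
Base case (t = 1): h(1) = 122 = 2·(61), so 2 | h(1).
Inductive step: suppose the statement holds for some j ≥ 1, i.e. 2 | h(j). Then
h(j+1) − 11·h(j) = (7·11^(j+1) + 5·9^(j+1)) − 11·(7·11^j + 5·9^j) = (5)·9^j·(9 − 11) = (-10)·9^j. Since 2 | h(j) by the inductive hypothesis, 2 | 11·h(j); and 2 | -10 since -10 = 2·-5. Therefore 2 | h(j+1).
By induction, the statement is established for all t ≥ 1.
Therefore the largest such d is 2.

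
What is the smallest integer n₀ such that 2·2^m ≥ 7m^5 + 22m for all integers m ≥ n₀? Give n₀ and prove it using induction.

At m = 25: 67108864 < 68359925, so the inequality fails and n₀ ≥ 26. We prove 2·2^m ≥ 7m^5 + 22m for all m ≥ 26.
For the base case m = 26: 2·2^m = 134217728 and 7m^5 + 22m = 83170204, so 134217728 ≥ 83170204.
Suppose the result is true for m = r, so 2·2^r ≥ 7r^5 + 22r.
Then 2·2^(r + 1) = 2·(2·2^r) ≥ 2·(7r^5 + 22r).
Also, for r ≥ 26 we have 2·(7r^5 + 22r) ≥ 7(r+1)^5 + 22(r+1), since 2·(7r^5 + 22r) − (7(r+1)^5 + 22(r+1)) = 7r^5 - 35r^4 - 70r^3 - 70r^2 - 13r - 29, which is nonnegative for all r ≥ 26.
Combining, 2·2^(r + 1) ≥ 7(r+1)^5 + 22(r+1).
This completes the induction.
Hence the smallest such n₀ is 26.

n₀ = 26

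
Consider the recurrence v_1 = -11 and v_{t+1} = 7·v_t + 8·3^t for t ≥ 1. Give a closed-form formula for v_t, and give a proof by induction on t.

Computing the first terms: v_1 = -11, v_2 = -53, v_3 = -299. This suggests v_t = -2·3^t - 5·7^(t - 1).
For the base case t = 1: the formula gives -11 = -11 = v_1.
Inductive step: suppose the statement holds for some m ≥ 1, so v_m = -2·3^m - 5·7^(m - 1).
Then v_{m+1} = 7·v_m + 8·3^m = 7·(-2·3^m - 5·7^(m - 1)) + 8·3^m = -2·3^(m + 1) - 5·7^m = -2·3^(m+1) - 5·7^((m+1) - 1),
which is the claimed formula at t = m+1.
By induction, the statement is established for all t ≥ 1.

v_t = -2·3^t - 5·7^(t - 1)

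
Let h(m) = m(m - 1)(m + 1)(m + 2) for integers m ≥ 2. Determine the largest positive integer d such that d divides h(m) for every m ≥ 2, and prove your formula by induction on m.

d = 24

Computing the first values: h(2) = 24 and h(3) = 120; gcd(24, 120) = 24, so d ≤ 24.
We prove 24 | m(m - 1)(m + 1)(m + 2) for all m ≥ 2 by induction on m.
When m = 2: h(2) = 24 = 24·(1), so 24 | h(2).
Suppose the result is true for m = k, i.e. 24 | h(k). Then
h(k+1) − h(k) = k·(k+1)·(k+2)·(k+3) − (k-1)·k·(k+1)·(k+2) = k·(k+1)·(k+2)·[(k+3) − (k-1)] = 4·k·(k+1)·(k+2). The product of 3 consecutive integers is divisible by (3)! = 6, so h(k+1) − h(k) is divisible by 4·6 = 24. By the inductive hypothesis 24 | h(k), hence 24 | h(k+1).
Hence, by induction on m, the claim holds for every m ≥ 2.
Therefore the largest such d is 24.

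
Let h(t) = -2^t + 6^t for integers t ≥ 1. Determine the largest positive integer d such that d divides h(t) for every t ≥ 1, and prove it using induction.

Computing the first values: h(1) = 4 and h(2) = 32; gcd(4, 32) = 4, so d ≤ 4.
We prove 4 | -2^t + 6^t for all t ≥ 1 by induction on t.
Base step (t = 1): h(1) = 4 = 4·(1), so 4 | h(1).
Inductive step: assume the claim holds for t = p, i.e. 4 | h(p). Then
6^{p+1} − 2^{p+1} = 6·6^p − 2·2^p = 6·(6^p − 2^p) + (4)·2^p. The first term is divisible by 4 by the inductive hypothesis, and the second term (4)·2^p is divisible by 4 since 4 | 4. Hence 4 | h(p+1).
This completes the induction.
Therefore the largest such d is 4.

d = 4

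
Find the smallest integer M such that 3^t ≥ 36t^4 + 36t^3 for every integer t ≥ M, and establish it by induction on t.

M = 13

At t = 12: 531441 < 808704, so the inequality fails and M ≥ 13. We prove 3^t ≥ 36t^4 + 36t^3 for all t ≥ 13.
Base case (t = 13): 3^t = 1594323 and 36t^4 + 36t^3 = 1107288, so 1594323 ≥ 1107288.
Suppose the result is true for t = m, so 3^m ≥ 36m^4 + 36m^3.
Then 3^(m + 1) = 3·(3^m) ≥ 3·(36m^4 + 36m^3).
Also, for m ≥ 13 we have 3·(36m^4 + 36m^3) ≥ 36(m+1)^4 + 36(m+1)^3, since 3·(36m^4 + 36m^3) − (36(m+1)^4 + 36(m+1)^3) = 72m^4 - 72m^3 - 324m^2 - 252m - 72, which is nonnegative for all m ≥ 13.
Combining, 3^(m + 1) ≥ 36(m+1)^4 + 36(m+1)^3.
By induction, the statement is established for all t ≥ 13.
Hence the smallest such M is 13.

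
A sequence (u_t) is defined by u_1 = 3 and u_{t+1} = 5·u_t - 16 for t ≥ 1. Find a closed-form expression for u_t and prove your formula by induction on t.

Computing the first terms: u_1 = 3, u_2 = -1, u_3 = -21. This suggests u_t = -5^(t - 1) + 4.
Base case (t = 1): the formula gives 3 = 3 = u_1.
For the inductive step, assume it holds for an arbitrary k ≥ 1, so u_k = -5^(k - 1) + 4.
Then u_{k+1} = 5·u_k - 16 = 5·(-5^(k - 1) + 4) - 16 = -5^k + 4 = -5^((k+1) - 1) + 4,
which is the claimed formula at t = k+1.
Hence, by induction on t, the claim holds for every t ≥ 1.

u_t = -5^(t - 1) + 4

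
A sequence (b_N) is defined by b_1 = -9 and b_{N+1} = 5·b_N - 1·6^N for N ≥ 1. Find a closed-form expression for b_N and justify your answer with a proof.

b_N = -3·5^(N - 1) - 6^N

Computing the first terms: b_1 = -9, b_2 = -51, b_3 = -291. This suggests b_N = -3·5^(N - 1) - 6^N.
Base case (N = 1): the formula gives -9 = -9 = b_1.
Inductive step: assume the claim holds for N = p, so b_p = -3·5^(p - 1) - 6^p.
Then b_{p+1} = 5·b_p - 1·6^p = 5·(-3·5^(p - 1) - 6^p) - 1·6^p = -3·5^p - 6^(p + 1) = -3·5^((p+1) - 1) - 6^(p+1),
which is the claimed formula at N = p+1.
Hence, by induction on N, the claim holds for every N ≥ 1.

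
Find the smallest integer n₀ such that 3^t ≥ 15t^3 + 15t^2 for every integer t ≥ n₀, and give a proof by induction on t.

n₀ = 9

At t = 8: 6561 < 8640, so the inequality fails and n₀ ≥ 9. We prove 3^t ≥ 15t^3 + 15t^2 for all t ≥ 9.
Base step (t = 9): 3^t = 19683 and 15t^3 + 15t^2 = 12150, so 19683 ≥ 12150.
Inductive step: suppose the statement holds for some p ≥ 9, so 3^p ≥ 15p^3 + 15p^2.
Then 3^(p + 1) = 3·(3^p) ≥ 3·(15p^3 + 15p^2).
Also, for p ≥ 9 we have 3·(15p^3 + 15p^2) ≥ 15(p+1)^3 + 15(p+1)^2, since 3·(15p^3 + 15p^2) − (15(p+1)^3 + 15(p+1)^2) = 30p^3 - 15p^2 - 75p - 30, which is nonnegative for all p ≥ 9.
Combining, 3^(p + 1) ≥ 15(p+1)^3 + 15(p+1)^2.
This completes the induction.
Hence the smallest such n₀ is 9.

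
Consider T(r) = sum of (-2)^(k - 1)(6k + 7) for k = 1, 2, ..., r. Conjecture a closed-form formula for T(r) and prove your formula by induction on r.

We claim T(r) = -(-2)^r(2r + 3) + 3 for all r ≥ 1.
For the base case r = 1: T(1) = 13, and the closed form gives 13. They agree.
Inductive step: assume the claim holds for r = k, so T(k) = -(-2)^k(2k + 3) + 3.
Then T(k+1) = T(k) + ((-2)^k(6k + 13)) = (-(-2)^k(2k + 3) + 3) + ((-2)^k(6k + 13)).
Simplifying, T(k+1) = 4(-2)^k·k + 10(-2)^k + 3 = -(-2)^(k+1)(2(k+1) + 3) + 3,
which is the closed form with r = k+1.
By the principle of mathematical induction, the result holds for all r ≥ 1.

T(r) = -(-2)^r(2r + 3) + 3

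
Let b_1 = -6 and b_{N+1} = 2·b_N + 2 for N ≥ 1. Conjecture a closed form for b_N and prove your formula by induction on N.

b_N = -2^(N + 1) - 2

Computing the first terms: b_1 = -6, b_2 = -10, b_3 = -18. This suggests b_N = -2^(N + 1) - 2.
Base step (N = 1): the formula gives -6 = -6 = b_1.
Inductive step: suppose the statement holds for some j ≥ 1, so b_j = -2^(j + 1) - 2.
Then b_{j+1} = 2·b_j + 2 = 2·(-2^(j + 1) - 2) + 2 = -2^(j + 2) - 2 = -2^((j+1) + 1) - 2,
which is the claimed formula at N = j+1.
Hence, by induction on N, the claim holds for every N ≥ 1.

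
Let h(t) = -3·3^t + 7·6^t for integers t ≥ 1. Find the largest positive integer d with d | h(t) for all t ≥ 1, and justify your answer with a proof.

d = 3

Computing the first values: h(1) = 33 and h(2) = 225; gcd(33, 225) = 3, so d ≤ 3.
We prove 3 | -3·3^t + 7·6^t for all t ≥ 1 by induction on t.
For the base case t = 1: h(1) = 33 = 3·(11), so 3 | h(1).
Suppose the result is true for t = j, i.e. 3 | h(j). Then
h(j+1) − 6·h(j) = (-3·3^(j+1) + 7·6^(j+1)) − 6·(-3·3^j + 7·6^j) = (-3)·3^j·(3 − 6) = (9)·3^j. Since 3 | h(j) by the inductive hypothesis, 3 | 6·h(j); and 3 | 9 since 9 = 3·3. Therefore 3 | h(j+1).
By the principle of mathematical induction, the result holds for all t ≥ 1.
Therefore the largest such d is 3.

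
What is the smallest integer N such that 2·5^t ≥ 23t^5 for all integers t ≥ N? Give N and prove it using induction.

N = 8

At t = 7: 156250 < 386561, so the inequality fails and N ≥ 8. We prove 2·5^t ≥ 23t^5 for all t ≥ 8.
Base step (t = 8): 2·5^t = 781250 and 23t^5 = 753664, so 781250 ≥ 753664.
For the inductive step, assume it holds for an arbitrary m ≥ 8, so 2·5^m ≥ 23m^5.
Then 2·5^(m + 1) = 5·(2·5^m) ≥ 5·(23m^5).
Also, for m ≥ 8 we have 5·(23m^5) ≥ 23(m+1)^5, since 5 ≥ (1 + 1/m)^5 for all m ≥ 8.
Combining, 2·5^(m + 1) ≥ 23(m+1)^5.
Hence, by induction on t, the claim holds for every t ≥ 8.
Hence the smallest such N is 8.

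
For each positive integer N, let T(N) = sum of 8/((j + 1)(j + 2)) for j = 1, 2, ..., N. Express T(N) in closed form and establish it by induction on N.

We claim T(N) = 4N/(N + 2) for all N ≥ 1.
Base step (N = 1): T(1) = 4/3, and the closed form gives 4/3. They agree.
For the inductive step, assume it holds for an arbitrary j ≥ 1, so T(j) = 4j/(j + 2).
Then T(j+1) = T(j) + (8/((j + 2)(j + 3))) = (4j/(j + 2)) + (8/((j + 2)(j + 3))).
Simplifying, T(j+1) = 4(j + 1)/(j + 3) = 4(j+1)/((j+1) + 2),
which is the closed form with N = j+1.
Hence, by induction on N, the claim holds for every N ≥ 1.

T(N) = 4N/(N + 2)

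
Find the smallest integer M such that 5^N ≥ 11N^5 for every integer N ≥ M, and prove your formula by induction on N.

M = 8

At N = 7: 78125 < 184877, so the inequality fails and M ≥ 8. We prove 5^N ≥ 11N^5 for all N ≥ 8.
When N = 8: 5^N = 390625 and 11N^5 = 360448, so 390625 ≥ 360448.
Suppose the result is true for N = i, so 5^i ≥ 11i^5.
Then 5^(i + 1) = 5·(5^i) ≥ 5·(11i^5).
Also, for i ≥ 8 we have 5·(11i^5) ≥ 11(i+1)^5, since 5 ≥ (1 + 1/i)^5 for all i ≥ 8.
Combining, 5^(i + 1) ≥ 11(i+1)^5.
By induction, the statement is established for all N ≥ 8.
Hence the smallest such M is 8.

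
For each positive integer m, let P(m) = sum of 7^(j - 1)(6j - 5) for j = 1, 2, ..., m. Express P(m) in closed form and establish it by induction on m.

We claim P(m) = 7^m(m - 1) + 1 for all m ≥ 1.
Base case (m = 1): P(1) = 1, and the closed form gives 1. They agree.
Inductive step: suppose the statement holds for some j ≥ 1, so P(j) = 7^j(j - 1) + 1.
Then P(j+1) = P(j) + (7^j(6j + 1)) = (7^j(j - 1) + 1) + (7^j(6j + 1)).
Simplifying, P(j+1) = 7^(j + 1)j + 1 = 7^(j+1)((j+1) - 1) + 1,
which is the closed form with m = j+1.
Hence, by induction on m, the claim holds for every m ≥ 1.

P(m) = 7^m(m - 1) + 1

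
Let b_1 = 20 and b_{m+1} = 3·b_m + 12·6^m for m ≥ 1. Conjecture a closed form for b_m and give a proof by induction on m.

Computing the first terms: b_1 = 20, b_2 = 132, b_3 = 828. This suggests b_m = -4·3^(m - 1) + 4·6^m.
Base case (m = 1): the formula gives 20 = 20 = b_1.
Inductive step: suppose the statement holds for some k ≥ 1, so b_k = -4·3^(k - 1) + 4·6^k.
Then b_{k+1} = 3·b_k + 12·6^k = 3·(-4·3^(k - 1) + 4·6^k) + 12·6^k = -4·3^k + 4·6^(k + 1) = -4·3^((k+1) - 1) + 4·6^(k+1),
which is the claimed formula at m = k+1.
This completes the induction.

b_m = -4·3^(m - 1) + 4·6^m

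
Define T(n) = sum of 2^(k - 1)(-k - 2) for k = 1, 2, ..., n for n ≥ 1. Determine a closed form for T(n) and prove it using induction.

We claim T(n) = -2^n(n + 1) + 1 for all n ≥ 1.
Base case (n = 1): T(1) = -3, and the closed form gives -3. They agree.
Inductive step: assume the claim holds for n = k, so T(k) = -2^k(k + 1) + 1.
Then T(k+1) = T(k) + (2^k(-k - 3)) = (-2^k(k + 1) + 1) + (2^k(-k - 3)).
Simplifying, T(k+1) = -2^(k + 1)k - 2^(k + 2) + 1 = -2^(k+1)((k+1) + 1) + 1,
which is the closed form with n = k+1.
By the principle of mathematical induction, the result holds for all n ≥ 1.

T(n) = -2^n(n + 1) + 1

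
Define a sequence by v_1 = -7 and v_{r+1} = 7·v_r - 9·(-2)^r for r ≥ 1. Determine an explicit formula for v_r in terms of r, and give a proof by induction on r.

Computing the first terms: v_1 = -7, v_2 = -31, v_3 = -253. This suggests v_r = (-2)^r - 5·7^(r - 1).
Base case (r = 1): the formula gives -7 = -7 = v_1.
Suppose the result is true for r = k, so v_k = (-2)^k - 5·7^(k - 1).
Then v_{k+1} = 7·v_k - 9·(-2)^k = 7·((-2)^k - 5·7^(k - 1)) - 9·(-2)^k = (-2)^(k + 1) - 5·7^k = (-2)^(k+1) - 5·7^((k+1) - 1),
which is the claimed formula at r = k+1.
By induction, the statement is established for all r ≥ 1.

v_r = (-2)^r - 5·7^(r - 1)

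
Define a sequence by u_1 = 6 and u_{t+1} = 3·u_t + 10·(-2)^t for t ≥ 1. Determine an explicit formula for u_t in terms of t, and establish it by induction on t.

u_t = (-2)^(t + 1) + 2·3^(t - 1)

Computing the first terms: u_1 = 6, u_2 = -2, u_3 = 34. This suggests u_t = (-2)^(t + 1) + 2·3^(t - 1).
When t = 1: the formula gives 6 = 6 = u_1.
Inductive step: assume the claim holds for t = m, so u_m = (-2)^(m + 1) + 2·3^(m - 1).
Then u_{m+1} = 3·u_m + 10·(-2)^m = 3·((-2)^(m + 1) + 2·3^(m - 1)) + 10·(-2)^m = (-2)^(m + 2) + 2·3^m = (-2)^((m+1) + 1) + 2·3^((m+1) - 1),
which is the claimed formula at t = m+1.
Hence, by induction on t, the claim holds for every t ≥ 1.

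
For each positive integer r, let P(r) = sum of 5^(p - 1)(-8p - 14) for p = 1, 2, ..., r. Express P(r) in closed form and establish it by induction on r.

P(r) = -5^r(2r + 3) + 3

We claim P(r) = -5^r(2r + 3) + 3 for all r ≥ 1.
Base case (r = 1): P(1) = -22, and the closed form gives -22. They agree.
Inductive step: suppose the statement holds for some p ≥ 1, so P(p) = -5^p(2p + 3) + 3.
Then P(p+1) = P(p) + (5^p(-8p - 22)) = (-5^p(2p + 3) + 3) + (5^p(-8p - 22)).
Simplifying, P(p+1) = -10·5^p·p - 25·5^p + 3 = -5^(p+1)(2(p+1) + 3) + 3,
which is the closed form with r = p+1.
This completes the induction.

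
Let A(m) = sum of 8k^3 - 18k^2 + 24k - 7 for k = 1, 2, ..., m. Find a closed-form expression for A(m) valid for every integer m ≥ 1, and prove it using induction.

We claim A(m) = m(2m^3 - 2m^2 + 5m + 2) for all m ≥ 1.
Base case (m = 1): A(1) = 7, and the closed form gives 7. They agree.
Suppose the result is true for m = k, so A(k) = k(2k^3 - 2k^2 + 5k + 2).
Then A(k+1) = A(k) + (8k^3 + 6k^2 + 12k + 7) = (k(2k^3 - 2k^2 + 5k + 2)) + (8k^3 + 6k^2 + 12k + 7).
Simplifying, A(k+1) = (k + 1)(2k^3 + 4k^2 + 7k + 7) = (k+1)(2(k+1)^3 - 2(k+1)^2 + 5(k+1) + 2),
which is the closed form with m = k+1.
By induction, the statement is established for all m ≥ 1.

A(m) = m(2m^3 - 2m^2 + 5m + 2)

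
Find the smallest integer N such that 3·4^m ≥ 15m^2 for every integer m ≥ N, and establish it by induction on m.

N = 3

At m = 2: 48 < 60, so the inequality fails and N ≥ 3. We prove 3·4^m ≥ 15m^2 for all m ≥ 3.
When m = 3: 3·4^m = 192 and 15m^2 = 135, so 192 ≥ 135.
For the inductive step, assume it holds for an arbitrary r ≥ 3, so 3·4^r ≥ 15r^2.
Then 3·4^(r + 1) = 4·(3·4^r) ≥ 4·(15r^2).
Also, for r ≥ 3 we have 4·(15r^2) ≥ 15(r+1)^2, since 4 ≥ (1 + 1/r)^2 for all r ≥ 3.
Combining, 3·4^(r + 1) ≥ 15(r+1)^2.
Hence, by induction on m, the claim holds for every m ≥ 3.
Hence the smallest such N is 3.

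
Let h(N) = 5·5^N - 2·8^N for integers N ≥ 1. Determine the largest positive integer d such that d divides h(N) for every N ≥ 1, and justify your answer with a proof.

Computing the first values: h(1) = 9 and h(2) = -3; gcd(9, -3) = 3, so d ≤ 3.
We prove 3 | 5·5^N - 2·8^N for all N ≥ 1 by induction on N.
Base case (N = 1): h(1) = 9 = 3·(3), so 3 | h(1).
Suppose the result is true for N = k, i.e. 3 | h(k). Then
h(k+1) − 8·h(k) = (5·5^(k+1) - 2·8^(k+1)) − 8·(5·5^k - 2·8^k) = (5)·5^k·(5 − 8) = (-15)·5^k. Since 3 | h(k) by the inductive hypothesis, 3 | 8·h(k); and 3 | -15 since -15 = 3·-5. Therefore 3 | h(k+1).
This completes the induction.
Therefore the largest such d is 3.

d = 3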